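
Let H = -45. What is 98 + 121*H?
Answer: -5347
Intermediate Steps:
98 + 121*H = 98 + 121*(-45) = 98 - 5445 = -5347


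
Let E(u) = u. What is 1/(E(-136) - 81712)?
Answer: -1/81848 ≈ -1.2218e-5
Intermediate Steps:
1/(E(-136) - 81712) = 1/(-136 - 81712) = 1/(-81848) = -1/81848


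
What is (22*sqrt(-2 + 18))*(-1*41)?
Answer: -3608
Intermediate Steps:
(22*sqrt(-2 + 18))*(-1*41) = (22*sqrt(16))*(-41) = (22*4)*(-41) = 88*(-41) = -3608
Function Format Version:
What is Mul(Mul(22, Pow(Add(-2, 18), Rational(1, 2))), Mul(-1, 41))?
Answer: -3608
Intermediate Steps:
Mul(Mul(22, Pow(Add(-2, 18), Rational(1, 2))), Mul(-1, 41)) = Mul(Mul(22, Pow(16, Rational(1, 2))), -41) = Mul(Mul(22, 4), -41) = Mul(88, -41) = -3608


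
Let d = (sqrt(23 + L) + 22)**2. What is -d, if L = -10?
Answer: -(22 + sqrt(13))**2 ≈ -655.64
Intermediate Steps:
d = (22 + sqrt(13))**2 (d = (sqrt(23 - 10) + 22)**2 = (sqrt(13) + 22)**2 = (22 + sqrt(13))**2 ≈ 655.64)
-d = -(22 + sqrt(13))**2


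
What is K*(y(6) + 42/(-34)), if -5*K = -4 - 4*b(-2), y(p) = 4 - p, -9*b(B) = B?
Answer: -484/153 ≈ -3.1634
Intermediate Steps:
b(B) = -B/9
K = 44/45 (K = -(-4 - (-4)*(-2)/9)/5 = -(-4 - 4*2/9)/5 = -(-4 - 8/9)/5 = -⅕*(-44/9) = 44/45 ≈ 0.97778)
K*(y(6) + 42/(-34)) = 44*((4 - 1*6) + 42/(-34))/45 = 44*((4 - 6) + 42*(-1/34))/45 = 44*(-2 - 21/17)/45 = (44/45)*(-55/17) = -484/153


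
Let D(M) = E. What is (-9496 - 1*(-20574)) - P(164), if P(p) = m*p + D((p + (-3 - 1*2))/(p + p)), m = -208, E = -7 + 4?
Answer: 45193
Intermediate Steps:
E = -3
D(M) = -3
P(p) = -3 - 208*p (P(p) = -208*p - 3 = -3 - 208*p)
(-9496 - 1*(-20574)) - P(164) = (-9496 - 1*(-20574)) - (-3 - 208*164) = (-9496 + 20574) - (-3 - 34112) = 11078 - 1*(-34115) = 11078 + 34115 = 45193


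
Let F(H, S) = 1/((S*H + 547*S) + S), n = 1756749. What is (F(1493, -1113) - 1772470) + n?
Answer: -35712342394/2271633 ≈ -15721.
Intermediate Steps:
F(H, S) = 1/(548*S + H*S) (F(H, S) = 1/((H*S + 547*S) + S) = 1/((547*S + H*S) + S) = 1/(548*S + H*S))
(F(1493, -1113) - 1772470) + n = (1/((-1113)*(548 + 1493)) - 1772470) + 1756749 = (-1/1113/2041 - 1772470) + 1756749 = (-1/1113*1/2041 - 1772470) + 1756749 = (-1/2271633 - 1772470) + 1756749 = -4026401343511/2271633 + 1756749 = -35712342394/2271633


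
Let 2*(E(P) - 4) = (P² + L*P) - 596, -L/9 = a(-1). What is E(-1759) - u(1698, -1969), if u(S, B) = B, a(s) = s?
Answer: 1540800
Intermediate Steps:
L = 9 (L = -9*(-1) = 9)
E(P) = -294 + P²/2 + 9*P/2 (E(P) = 4 + ((P² + 9*P) - 596)/2 = 4 + (-596 + P² + 9*P)/2 = 4 + (-298 + P²/2 + 9*P/2) = -294 + P²/2 + 9*P/2)
E(-1759) - u(1698, -1969) = (-294 + (½)*(-1759)² + (9/2)*(-1759)) - 1*(-1969) = (-294 + (½)*3094081 - 15831/2) + 1969 = (-294 + 3094081/2 - 15831/2) + 1969 = 1538831 + 1969 = 1540800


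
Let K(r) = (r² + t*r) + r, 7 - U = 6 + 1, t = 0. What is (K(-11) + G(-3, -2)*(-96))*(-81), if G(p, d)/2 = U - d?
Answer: 22194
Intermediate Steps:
U = 0 (U = 7 - (6 + 1) = 7 - 1*7 = 7 - 7 = 0)
K(r) = r + r² (K(r) = (r² + 0*r) + r = (r² + 0) + r = r² + r = r + r²)
G(p, d) = -2*d (G(p, d) = 2*(0 - d) = 2*(-d) = -2*d)
(K(-11) + G(-3, -2)*(-96))*(-81) = (-11*(1 - 11) - 2*(-2)*(-96))*(-81) = (-11*(-10) + 4*(-96))*(-81) = (110 - 384)*(-81) = -274*(-81) = 22194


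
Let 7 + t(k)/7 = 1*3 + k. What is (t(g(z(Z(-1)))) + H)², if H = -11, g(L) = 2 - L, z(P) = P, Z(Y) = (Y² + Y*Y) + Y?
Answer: 1024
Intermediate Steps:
Z(Y) = Y + 2*Y² (Z(Y) = (Y² + Y²) + Y = 2*Y² + Y = Y + 2*Y²)
t(k) = -28 + 7*k (t(k) = -49 + 7*(1*3 + k) = -49 + 7*(3 + k) = -49 + (21 + 7*k) = -28 + 7*k)
(t(g(z(Z(-1)))) + H)² = ((-28 + 7*(2 - (-1)*(1 + 2*(-1)))) - 11)² = ((-28 + 7*(2 - (-1)*(1 - 2))) - 11)² = ((-28 + 7*(2 - (-1)*(-1))) - 11)² = ((-28 + 7*(2 - 1*1)) - 11)² = ((-28 + 7*(2 - 1)) - 11)² = ((-28 + 7*1) - 11)² = ((-28 + 7) - 11)² = (-21 - 11)² = (-32)² = 1024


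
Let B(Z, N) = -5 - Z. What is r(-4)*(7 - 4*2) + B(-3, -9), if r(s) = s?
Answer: 2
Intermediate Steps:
r(-4)*(7 - 4*2) + B(-3, -9) = -4*(7 - 4*2) + (-5 - 1*(-3)) = -4*(7 - 8) + (-5 + 3) = -4*(-1) - 2 = 4 - 2 = 2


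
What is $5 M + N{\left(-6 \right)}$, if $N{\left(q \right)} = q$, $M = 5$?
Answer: $19$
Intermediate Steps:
$5 M + N{\left(-6 \right)} = 5 \cdot 5 - 6 = 25 - 6 = 19$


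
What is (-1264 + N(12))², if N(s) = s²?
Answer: 1254400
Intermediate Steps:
(-1264 + N(12))² = (-1264 + 12²)² = (-1264 + 144)² = (-1120)² = 1254400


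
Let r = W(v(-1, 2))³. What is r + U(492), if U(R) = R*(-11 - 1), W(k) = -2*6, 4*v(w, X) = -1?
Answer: -7632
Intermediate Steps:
v(w, X) = -¼ (v(w, X) = (¼)*(-1) = -¼)
W(k) = -12
U(R) = -12*R (U(R) = R*(-12) = -12*R)
r = -1728 (r = (-12)³ = -1728)
r + U(492) = -1728 - 12*492 = -1728 - 5904 = -7632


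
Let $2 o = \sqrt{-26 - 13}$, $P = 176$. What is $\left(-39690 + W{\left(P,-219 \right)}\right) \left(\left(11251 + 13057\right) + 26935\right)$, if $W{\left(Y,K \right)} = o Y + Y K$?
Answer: $-4008944862 + 4509384 i \sqrt{39} \approx -4.0089 \cdot 10^{9} + 2.8161 \cdot 10^{7} i$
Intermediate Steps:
$o = \frac{i \sqrt{39}}{2}$ ($o = \frac{\sqrt{-26 - 13}}{2} = \frac{\sqrt{-39}}{2} = \frac{i \sqrt{39}}{2} \approx 3.1225 i$)
$W{\left(Y,K \right)} = K Y + \frac{i Y \sqrt{39}}{2}$ ($W{\left(Y,K \right)} = \frac{i \sqrt{39}}{2} Y + Y K = \frac{i Y \sqrt{39}}{2} + K Y = K Y + \frac{i Y \sqrt{39}}{2}$)
$\left(-39690 + W{\left(P,-219 \right)}\right) \left(\left(11251 + 13057\right) + 26935\right) = \left(-39690 + \frac{1}{2} \cdot 176 \left(2 \left(-219\right) + i \sqrt{39}\right)\right) \left(\left(11251 + 13057\right) + 26935\right) = \left(-39690 + \frac{1}{2} \cdot 176 \left(-438 + i \sqrt{39}\right)\right) \left(24308 + 26935\right) = \left(-39690 - \left(38544 - 88 i \sqrt{39}\right)\right) 51243 = \left(-78234 + 88 i \sqrt{39}\right) 51243 = -4008944862 + 4509384 i \sqrt{39}$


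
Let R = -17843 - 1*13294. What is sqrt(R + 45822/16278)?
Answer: 2*I*sqrt(57289772593)/2713 ≈ 176.45*I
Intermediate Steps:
R = -31137 (R = -17843 - 13294 = -31137)
sqrt(R + 45822/16278) = sqrt(-31137 + 45822/16278) = sqrt(-31137 + 45822*(1/16278)) = sqrt(-31137 + 7637/2713) = sqrt(-84467044/2713) = 2*I*sqrt(57289772593)/2713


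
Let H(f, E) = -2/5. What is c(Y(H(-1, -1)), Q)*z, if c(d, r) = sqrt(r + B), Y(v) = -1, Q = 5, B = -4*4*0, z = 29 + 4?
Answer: 33*sqrt(5) ≈ 73.790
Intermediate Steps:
H(f, E) = -2/5 (H(f, E) = -2*1/5 = -2/5)
z = 33
B = 0 (B = -16*0 = 0)
c(d, r) = sqrt(r) (c(d, r) = sqrt(r + 0) = sqrt(r))
c(Y(H(-1, -1)), Q)*z = sqrt(5)*33 = 33*sqrt(5)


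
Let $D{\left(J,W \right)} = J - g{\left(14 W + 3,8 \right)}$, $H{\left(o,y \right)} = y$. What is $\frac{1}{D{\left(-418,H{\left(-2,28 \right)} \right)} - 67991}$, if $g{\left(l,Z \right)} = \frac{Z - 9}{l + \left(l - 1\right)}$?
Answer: $- \frac{789}{53974700} \approx -1.4618 \cdot 10^{-5}$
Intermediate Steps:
$g{\left(l,Z \right)} = \frac{-9 + Z}{-1 + 2 l}$ ($g{\left(l,Z \right)} = \frac{-9 + Z}{l + \left(-1 + l\right)} = \frac{-9 + Z}{-1 + 2 l}$)
$D{\left(J,W \right)} = J + \frac{1}{5 + 28 W}$ ($D{\left(J,W \right)} = J - \frac{-9 + 8}{-1 + 2 \left(14 W + 3\right)} = J - \frac{1}{-1 + 2 \left(3 + 14 W\right)} \left(-1\right) = J - \frac{1}{-1 + \left(6 + 28 W\right)} \left(-1\right) = J - \frac{1}{5 + 28 W} \left(-1\right) = J - - \frac{1}{5 + 28 W} = J + \frac{1}{5 + 28 W}$)
$\frac{1}{D{\left(-418,H{\left(-2,28 \right)} \right)} - 67991} = \frac{1}{\frac{1 - 418 \left(5 + 28 \cdot 28\right)}{5 + 28 \cdot 28} - 67991} = \frac{1}{\frac{1 - 418 \left(5 + 784\right)}{5 + 784} - 67991} = \frac{1}{\frac{1 - 329802}{789} - 67991} = \frac{1}{\frac{1}{789} \left(-329801\right) - 67991} = \frac{1}{- \frac{329801}{789} - 67991} = \frac{1}{- \frac{53974700}{789}} = - \frac{789}{53974700}$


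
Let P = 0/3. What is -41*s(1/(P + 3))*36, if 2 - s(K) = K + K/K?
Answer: -984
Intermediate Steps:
P = 0 (P = 0*(⅓) = 0)
s(K) = 1 - K (s(K) = 2 - (K + K/K) = 2 - (K + 1) = 2 - (1 + K) = 2 + (-1 - K) = 1 - K)
-41*s(1/(P + 3))*36 = -41*(1 - 1/(0 + 3))*36 = -41*(1 - 1/3)*36 = -41*(1 - 1*⅓)*36 = -41*(1 - ⅓)*36 = -41*⅔*36 = -82/3*36 = -984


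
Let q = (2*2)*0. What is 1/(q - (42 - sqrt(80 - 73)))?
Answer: -6/251 - sqrt(7)/1757 ≈ -0.025410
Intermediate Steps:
q = 0 (q = 4*0 = 0)
1/(q - (42 - sqrt(80 - 73))) = 1/(0 - (42 - sqrt(80 - 73))) = 1/(0 - (42 - sqrt(7))) = 1/(0 + (-42 + sqrt(7))) = 1/(-42 + sqrt(7))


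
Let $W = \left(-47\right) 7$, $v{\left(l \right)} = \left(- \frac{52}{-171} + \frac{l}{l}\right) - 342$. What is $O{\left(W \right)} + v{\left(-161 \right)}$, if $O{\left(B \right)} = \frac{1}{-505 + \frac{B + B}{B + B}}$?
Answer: $- \frac{3262523}{9576} \approx -340.7$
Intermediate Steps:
$v{\left(l \right)} = - \frac{58259}{171}$ ($v{\left(l \right)} = \left(\left(-52\right) \left(- \frac{1}{171}\right) + 1\right) - 342 = \left(\frac{52}{171} + 1\right) - 342 = \frac{223}{171} - 342 = - \frac{58259}{171}$)
$W = -329$
$O{\left(B \right)} = - \frac{1}{504}$ ($O{\left(B \right)} = \frac{1}{-505 + \frac{2 B}{2 B}} = \frac{1}{-505 + 2 B \frac{1}{2 B}} = \frac{1}{-505 + 1} = \frac{1}{-504} = - \frac{1}{504}$)
$O{\left(W \right)} + v{\left(-161 \right)} = - \frac{1}{504} - \frac{58259}{171} = - \frac{3262523}{9576}$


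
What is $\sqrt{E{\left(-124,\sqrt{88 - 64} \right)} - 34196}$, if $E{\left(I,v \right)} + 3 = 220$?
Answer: $i \sqrt{33979} \approx 184.33 i$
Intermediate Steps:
$E{\left(I,v \right)} = 217$ ($E{\left(I,v \right)} = -3 + 220 = 217$)
$\sqrt{E{\left(-124,\sqrt{88 - 64} \right)} - 34196} = \sqrt{217 - 34196} = \sqrt{-33979} = i \sqrt{33979}$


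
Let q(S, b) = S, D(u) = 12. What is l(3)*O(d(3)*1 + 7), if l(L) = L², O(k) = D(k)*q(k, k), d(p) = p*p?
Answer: 1728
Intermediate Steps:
d(p) = p²
O(k) = 12*k
l(3)*O(d(3)*1 + 7) = 3²*(12*(3²*1 + 7)) = 9*(12*(9*1 + 7)) = 9*(12*(9 + 7)) = 9*(12*16) = 9*192 = 1728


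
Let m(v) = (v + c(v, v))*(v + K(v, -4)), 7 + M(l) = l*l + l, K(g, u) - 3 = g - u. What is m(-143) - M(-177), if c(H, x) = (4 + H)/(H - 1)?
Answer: 135723/16 ≈ 8482.7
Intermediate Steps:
K(g, u) = 3 + g - u (K(g, u) = 3 + (g - u) = 3 + g - u)
c(H, x) = (4 + H)/(-1 + H)
M(l) = -7 + l + l² (M(l) = -7 + (l*l + l) = -7 + (l² + l) = -7 + (l + l²) = -7 + l + l²)
m(v) = (7 + 2*v)*(v + (4 + v)/(-1 + v)) (m(v) = (v + (4 + v)/(-1 + v))*(v + (3 + v - 1*(-4))) = (v + (4 + v)/(-1 + v))*(v + (3 + v + 4)) = (v + (4 + v)/(-1 + v))*(v + (7 + v)) = (v + (4 + v)/(-1 + v))*(7 + 2*v) = (7 + 2*v)*(v + (4 + v)/(-1 + v)))
m(-143) - M(-177) = (28 + 2*(-143)³ + 7*(-143)² + 8*(-143))/(-1 - 143) - (-7 - 177 + (-177)²) = (28 + 2*(-2924207) + 7*20449 - 1144)/(-144) - (-7 - 177 + 31329) = -(28 - 5848414 + 143143 - 1144)/144 - 1*31145 = -1/144*(-5706387) - 31145 = 634043/16 - 31145 = 135723/16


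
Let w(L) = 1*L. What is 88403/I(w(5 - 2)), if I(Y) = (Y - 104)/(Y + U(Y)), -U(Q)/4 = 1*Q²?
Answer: 2917299/101 ≈ 28884.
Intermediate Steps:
U(Q) = -4*Q²
w(L) = L
I(Y) = (-104 + Y)/(Y - 4*Y²) (I(Y) = (Y - 104)/(Y - 4*Y²) = (-104 + Y)/(Y - 4*Y²))
88403/I(w(5 - 2)) = 88403/(((104 - (5 - 2))/((5 - 2)*(-1 + 4*(5 - 2))))) = 88403/(((104 - 1*3)/(3*(-1 + 4*3)))) = 88403/(((104 - 3)/(3*(-1 + 12)))) = 88403/(((⅓)*101/11)) = 88403/(((⅓)*(1/11)*101)) = 88403/(101/33) = 88403*(33/101) = 2917299/101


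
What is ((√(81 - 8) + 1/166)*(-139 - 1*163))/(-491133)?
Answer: 151/40764039 + 302*√73/491133 ≈ 0.0052575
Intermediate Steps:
((√(81 - 8) + 1/166)*(-139 - 1*163))/(-491133) = ((√73 + 1/166)*(-139 - 163))*(-1/491133) = ((1/166 + √73)*(-302))*(-1/491133) = (-151/83 - 302*√73)*(-1/491133) = 151/40764039 + 302*√73/491133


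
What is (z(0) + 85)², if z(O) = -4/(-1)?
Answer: 7921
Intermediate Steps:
z(O) = 4 (z(O) = -4*(-1) = 4)
(z(0) + 85)² = (4 + 85)² = 89² = 7921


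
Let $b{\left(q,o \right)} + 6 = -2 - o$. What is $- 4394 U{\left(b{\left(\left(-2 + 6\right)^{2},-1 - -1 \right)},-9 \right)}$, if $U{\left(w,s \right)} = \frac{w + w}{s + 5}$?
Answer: $-17576$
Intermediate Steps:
$b{\left(q,o \right)} = -8 - o$ ($b{\left(q,o \right)} = -6 - \left(2 + o\right) = -8 - o$)
$U{\left(w,s \right)} = \frac{2 w}{5 + s}$
$- 4394 U{\left(b{\left(\left(-2 + 6\right)^{2},-1 - -1 \right)},-9 \right)} = - 4394 \frac{2 \left(-8 - \left(-1 - -1\right)\right)}{5 - 9} = - 4394 \frac{2 \left(-8 - \left(-1 + 1\right)\right)}{-4} = - 4394 \cdot 2 \left(-8 - 0\right) \left(- \frac{1}{4}\right) = - 4394 \cdot 2 \left(-8 + 0\right) \left(- \frac{1}{4}\right) = - 4394 \cdot 2 \left(-8\right) \left(- \frac{1}{4}\right) = \left(-4394\right) 4 = -17576$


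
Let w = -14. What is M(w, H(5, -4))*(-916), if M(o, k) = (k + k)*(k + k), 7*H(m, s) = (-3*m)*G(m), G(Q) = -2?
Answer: -3297600/49 ≈ -67298.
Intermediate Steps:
H(m, s) = 6*m/7 (H(m, s) = (-3*m*(-2))/7 = (6*m)/7 = 6*m/7)
M(o, k) = 4*k² (M(o, k) = (2*k)*(2*k) = 4*k²)
M(w, H(5, -4))*(-916) = (4*((6/7)*5)²)*(-916) = (4*(30/7)²)*(-916) = (4*(900/49))*(-916) = (3600/49)*(-916) = -3297600/49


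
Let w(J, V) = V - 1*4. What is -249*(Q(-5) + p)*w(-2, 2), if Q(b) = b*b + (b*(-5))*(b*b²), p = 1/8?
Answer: -6174951/4 ≈ -1.5437e+6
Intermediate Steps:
w(J, V) = -4 + V (w(J, V) = V - 4 = -4 + V)
p = ⅛ ≈ 0.12500
Q(b) = b² - 5*b⁴ (Q(b) = b² + (-5*b)*b³ = b² - 5*b⁴)
-249*(Q(-5) + p)*w(-2, 2) = -249*(((-5)² - 5*(-5)⁴) + ⅛)*(-4 + 2) = -249*((25 - 5*625) + ⅛)*(-2) = -249*((25 - 3125) + ⅛)*(-2) = -249*(-3100 + ⅛)*(-2) = -(-6174951)*(-2)/8 = -249*24799/4 = -6174951/4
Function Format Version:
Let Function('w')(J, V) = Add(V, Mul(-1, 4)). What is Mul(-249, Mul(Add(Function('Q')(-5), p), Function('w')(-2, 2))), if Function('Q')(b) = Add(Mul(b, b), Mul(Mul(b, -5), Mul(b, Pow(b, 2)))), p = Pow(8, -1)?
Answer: Rational(-6174951, 4) ≈ -1.5437e+6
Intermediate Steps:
Function('w')(J, V) = Add(-4, V) (Function('w')(J, V) = Add(V, -4) = Add(-4, V))
p = Rational(1, 8) ≈ 0.12500
Function('Q')(b) = Add(Pow(b, 2), Mul(-5, Pow(b, 4))) (Function('Q')(b) = Add(Pow(b, 2), Mul(Mul(-5, b), Pow(b, 3))) = Add(Pow(b, 2), Mul(-5, Pow(b, 4))))
Mul(-249, Mul(Add(Function('Q')(-5), p), Function('w')(-2, 2))) = Mul(-249, Mul(Add(Add(Pow(-5, 2), Mul(-5, Pow(-5, 4))), Rational(1, 8)), Add(-4, 2))) = Mul(-249, Mul(Add(Add(25, Mul(-5, 625)), Rational(1, 8)), -2)) = Mul(-249, Mul(Add(Add(25, -3125), Rational(1, 8)), -2)) = Mul(-249, Mul(Add(-3100, Rational(1, 8)), -2)) = Mul(-249, Mul(Rational(-24799, 8), -2)) = Mul(-249, Rational(24799, 4)) = Rational(-6174951, 4)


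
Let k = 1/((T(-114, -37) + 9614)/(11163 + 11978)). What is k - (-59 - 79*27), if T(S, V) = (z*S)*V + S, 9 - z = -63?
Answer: 2165769/988 ≈ 2192.1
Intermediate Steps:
z = 72 (z = 9 - 1*(-63) = 9 + 63 = 72)
T(S, V) = S + 72*S*V (T(S, V) = (72*S)*V + S = 72*S*V + S = S + 72*S*V)
k = 73/988 (k = 1/((-114*(1 + 72*(-37)) + 9614)/(11163 + 11978)) = 1/((-114*(1 - 2664) + 9614)/23141) = 1/((-114*(-2663) + 9614)*(1/23141)) = 1/((303582 + 9614)*(1/23141)) = 1/(313196*(1/23141)) = 1/(988/73) = 73/988 ≈ 0.073887)
k - (-59 - 79*27) = 73/988 - (-59 - 79*27) = 73/988 - (-59 - 2133) = 73/988 - 1*(-2192) = 73/988 + 2192 = 2165769/988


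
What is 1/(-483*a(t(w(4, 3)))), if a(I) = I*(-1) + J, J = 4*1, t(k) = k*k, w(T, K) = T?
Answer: 1/5796 ≈ 0.00017253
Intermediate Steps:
t(k) = k²
J = 4
a(I) = 4 - I (a(I) = I*(-1) + 4 = -I + 4 = 4 - I)
1/(-483*a(t(w(4, 3)))) = 1/(-483*(4 - 1*4²)) = 1/(-483*(4 - 1*16)) = 1/(-483*(4 - 16)) = 1/(-483*(-12)) = 1/5796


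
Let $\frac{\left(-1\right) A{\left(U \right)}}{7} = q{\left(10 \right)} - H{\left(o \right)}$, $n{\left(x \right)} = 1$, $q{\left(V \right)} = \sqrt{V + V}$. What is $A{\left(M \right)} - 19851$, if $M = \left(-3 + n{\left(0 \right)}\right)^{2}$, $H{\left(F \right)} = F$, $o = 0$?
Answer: $-19851 - 14 \sqrt{5} \approx -19882.0$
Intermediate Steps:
$q{\left(V \right)} = \sqrt{2} \sqrt{V}$ ($q{\left(V \right)} = \sqrt{2 V} = \sqrt{2} \sqrt{V}$)
$M = 4$ ($M = \left(-3 + 1\right)^{2} = \left(-2\right)^{2} = 4$)
$A{\left(U \right)} = - 14 \sqrt{5}$ ($A{\left(U \right)} = - 7 \left(\sqrt{2} \sqrt{10} - 0\right) = - 7 \left(2 \sqrt{5} + 0\right) = - 7 \cdot 2 \sqrt{5} = - 14 \sqrt{5}$)
$A{\left(M \right)} - 19851 = - 14 \sqrt{5} - 19851 = -19851 - 14 \sqrt{5}$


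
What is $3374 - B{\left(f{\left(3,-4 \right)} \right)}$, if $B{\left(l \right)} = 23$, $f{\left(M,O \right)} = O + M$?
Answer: $3351$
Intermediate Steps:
$f{\left(M,O \right)} = M + O$
$3374 - B{\left(f{\left(3,-4 \right)} \right)} = 3374 - 23 = 3351$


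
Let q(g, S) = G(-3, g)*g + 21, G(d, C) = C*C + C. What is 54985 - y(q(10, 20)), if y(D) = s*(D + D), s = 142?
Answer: -263379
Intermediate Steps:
G(d, C) = C + C² (G(d, C) = C² + C = C + C²)
q(g, S) = 21 + g²*(1 + g) (q(g, S) = (g*(1 + g))*g + 21 = g²*(1 + g) + 21 = 21 + g²*(1 + g))
y(D) = 284*D (y(D) = 142*(D + D) = 142*(2*D) = 284*D)
54985 - y(q(10, 20)) = 54985 - 284*(21 + 10²*(1 + 10)) = 54985 - 284*(21 + 100*11) = 54985 - 284*(21 + 1100) = 54985 - 284*1121 = 54985 - 1*318364 = 54985 - 318364 = -263379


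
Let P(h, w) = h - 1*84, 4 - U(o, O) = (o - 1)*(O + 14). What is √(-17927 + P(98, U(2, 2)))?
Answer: I*√17913 ≈ 133.84*I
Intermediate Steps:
U(o, O) = 4 - (-1 + o)*(14 + O) (U(o, O) = 4 - (o - 1)*(O + 14) = 4 - (-1 + o)*(14 + O))
P(h, w) = -84 + h (P(h, w) = h - 84 = -84 + h)
√(-17927 + P(98, U(2, 2))) = √(-17927 + (-84 + 98)) = √(-17927 + 14) = √(-17913) = I*√17913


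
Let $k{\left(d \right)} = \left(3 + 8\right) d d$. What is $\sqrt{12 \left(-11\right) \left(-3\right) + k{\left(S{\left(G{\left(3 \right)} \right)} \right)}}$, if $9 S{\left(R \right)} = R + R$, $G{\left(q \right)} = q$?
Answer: $\frac{2 \sqrt{902}}{3} \approx 20.022$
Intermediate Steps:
$S{\left(R \right)} = \frac{2 R}{9}$ ($S{\left(R \right)} = \frac{R + R}{9} = \frac{2 R}{9}$)
$k{\left(d \right)} = 11 d^{2}$
$\sqrt{12 \left(-11\right) \left(-3\right) + k{\left(S{\left(G{\left(3 \right)} \right)} \right)}} = \sqrt{12 \left(-11\right) \left(-3\right) + 11 \left(\frac{2}{9} \cdot 3\right)^{2}} = \sqrt{\left(-132\right) \left(-3\right) + 11 \left(\frac{2}{3}\right)^{2}} = \sqrt{396 + 11 \cdot \frac{4}{9}} = \sqrt{396 + \frac{44}{9}} = \sqrt{\frac{3608}{9}} = \frac{2 \sqrt{902}}{3}$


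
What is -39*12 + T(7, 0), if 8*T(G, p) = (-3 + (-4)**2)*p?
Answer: -468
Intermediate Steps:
T(G, p) = 13*p/8 (T(G, p) = ((-3 + (-4)**2)*p)/8 = ((-3 + 16)*p)/8 = (13*p)/8 = 13*p/8)
-39*12 + T(7, 0) = -39*12 + (13/8)*0 = -468 + 0 = -468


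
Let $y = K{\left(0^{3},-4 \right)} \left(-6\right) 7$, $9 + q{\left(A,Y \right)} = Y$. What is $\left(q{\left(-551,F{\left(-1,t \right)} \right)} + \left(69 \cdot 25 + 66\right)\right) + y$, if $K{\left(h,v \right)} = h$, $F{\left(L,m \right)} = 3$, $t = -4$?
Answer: $1785$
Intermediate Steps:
$q{\left(A,Y \right)} = -9 + Y$
$y = 0$ ($y = 0^{3} \left(-6\right) 7 = 0 \left(-6\right) 7 = 0 \cdot 7 = 0$)
$\left(q{\left(-551,F{\left(-1,t \right)} \right)} + \left(69 \cdot 25 + 66\right)\right) + y = \left(\left(-9 + 3\right) + \left(69 \cdot 25 + 66\right)\right) + 0 = \left(-6 + \left(1725 + 66\right)\right) + 0 = \left(-6 + 1791\right) + 0 = 1785 + 0 = 1785$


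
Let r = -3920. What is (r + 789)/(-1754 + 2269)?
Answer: -3131/515 ≈ -6.0796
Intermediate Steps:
(r + 789)/(-1754 + 2269) = (-3920 + 789)/(-1754 + 2269) = -3131/515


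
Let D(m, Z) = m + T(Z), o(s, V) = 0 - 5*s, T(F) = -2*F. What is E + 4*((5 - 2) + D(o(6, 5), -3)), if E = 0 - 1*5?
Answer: -89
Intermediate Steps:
o(s, V) = -5*s
E = -5 (E = 0 - 5 = -5)
D(m, Z) = m - 2*Z
E + 4*((5 - 2) + D(o(6, 5), -3)) = -5 + 4*((5 - 2) + (-5*6 - 2*(-3))) = -5 + 4*(3 + (-30 + 6)) = -5 + 4*(3 - 24) = -5 + 4*(-21) = -5 - 84 = -89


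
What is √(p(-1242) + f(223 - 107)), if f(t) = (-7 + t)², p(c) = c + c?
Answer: √9397 ≈ 96.938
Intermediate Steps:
p(c) = 2*c
√(p(-1242) + f(223 - 107)) = √(2*(-1242) + (-7 + (223 - 107))²) = √(-2484 + (-7 + 116)²) = √(-2484 + 109²) = √(-2484 + 11881) = √9397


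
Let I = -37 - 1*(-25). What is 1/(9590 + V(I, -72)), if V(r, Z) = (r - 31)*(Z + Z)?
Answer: 1/15782 ≈ 6.3363e-5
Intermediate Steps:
I = -12 (I = -37 + 25 = -12)
V(r, Z) = 2*Z*(-31 + r) (V(r, Z) = (-31 + r)*(2*Z) = 2*Z*(-31 + r))
1/(9590 + V(I, -72)) = 1/(9590 + 2*(-72)*(-31 - 12)) = 1/(9590 + 2*(-72)*(-43)) = 1/(9590 + 6192) = 1/15782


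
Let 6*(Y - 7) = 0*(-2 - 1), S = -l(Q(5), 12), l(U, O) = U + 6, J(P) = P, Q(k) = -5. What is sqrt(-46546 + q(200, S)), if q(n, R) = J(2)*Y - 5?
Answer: I*sqrt(46537) ≈ 215.72*I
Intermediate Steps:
l(U, O) = 6 + U
S = -1 (S = -(6 - 5) = -1*1 = -1)
Y = 7 (Y = 7 + (0*(-2 - 1))/6 = 7 + (0*(-3))/6 = 7 + (1/6)*0 = 7 + 0 = 7)
q(n, R) = 9 (q(n, R) = 2*7 - 5 = 14 - 5 = 9)
sqrt(-46546 + q(200, S)) = sqrt(-46546 + 9) = sqrt(-46537) = I*sqrt(46537)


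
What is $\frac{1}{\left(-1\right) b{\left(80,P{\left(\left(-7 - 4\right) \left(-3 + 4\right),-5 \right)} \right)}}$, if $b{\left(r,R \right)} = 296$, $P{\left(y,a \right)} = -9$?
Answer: $- \frac{1}{296} \approx -0.0033784$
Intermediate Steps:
$\frac{1}{\left(-1\right) b{\left(80,P{\left(\left(-7 - 4\right) \left(-3 + 4\right),-5 \right)} \right)}} = \frac{1}{\left(-1\right) 296} = \frac{1}{-296} = - \frac{1}{296}$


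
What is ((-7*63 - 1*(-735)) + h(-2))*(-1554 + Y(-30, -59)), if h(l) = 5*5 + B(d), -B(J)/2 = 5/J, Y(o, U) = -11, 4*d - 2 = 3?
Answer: -486715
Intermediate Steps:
d = 5/4 (d = ½ + (¼)*3 = ½ + ¾ = 5/4 ≈ 1.2500)
B(J) = -10/J
h(l) = 17 (h(l) = 5*5 - 10/5/4 = 25 - 10*⅘ = 25 - 8 = 17)
((-7*63 - 1*(-735)) + h(-2))*(-1554 + Y(-30, -59)) = ((-7*63 - 1*(-735)) + 17)*(-1554 - 11) = ((-441 + 735) + 17)*(-1565) = (294 + 17)*(-1565) = 311*(-1565) = -486715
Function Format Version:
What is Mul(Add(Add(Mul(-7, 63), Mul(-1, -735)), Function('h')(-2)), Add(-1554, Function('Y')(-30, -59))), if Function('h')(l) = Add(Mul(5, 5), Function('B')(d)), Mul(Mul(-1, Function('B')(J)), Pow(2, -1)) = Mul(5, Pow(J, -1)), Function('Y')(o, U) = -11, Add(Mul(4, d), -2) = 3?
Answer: -486715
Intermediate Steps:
d = Rational(5, 4) (d = Add(Rational(1, 2), Mul(Rational(1, 4), 3)) = Add(Rational(1, 2), Rational(3, 4)) = Rational(5, 4) ≈ 1.2500)
Function('B')(J) = Mul(-10, Pow(J, -1)) (Function('B')(J) = Mul(-2, Mul(5, Pow(J, -1))) = Mul(-10, Pow(J, -1)))
Function('h')(l) = 17 (Function('h')(l) = Add(Mul(5, 5), Mul(-10, Pow(Rational(5, 4), -1))) = Add(25, Mul(-10, Rational(4, 5))) = Add(25, -8) = 17)
Mul(Add(Add(Mul(-7, 63), Mul(-1, -735)), Function('h')(-2)), Add(-1554, Function('Y')(-30, -59))) = Mul(Add(Add(Mul(-7, 63), Mul(-1, -735)), 17), Add(-1554, -11)) = Mul(Add(Add(-441, 735), 17), -1565) = Mul(Add(294, 17), -1565) = Mul(311, -1565) = -486715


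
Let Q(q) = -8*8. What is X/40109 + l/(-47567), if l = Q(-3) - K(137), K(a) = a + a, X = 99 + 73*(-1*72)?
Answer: -17826629/146758831 ≈ -0.12147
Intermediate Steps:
X = -5157 (X = 99 + 73*(-72) = 99 - 5256 = -5157)
K(a) = 2*a
Q(q) = -64
l = -338 (l = -64 - 2*137 = -64 - 1*274 = -64 - 274 = -338)
X/40109 + l/(-47567) = -5157/40109 - 338/(-47567) = -5157*1/40109 - 338*(-1/47567) = -5157/40109 + 26/3659 = -17826629/146758831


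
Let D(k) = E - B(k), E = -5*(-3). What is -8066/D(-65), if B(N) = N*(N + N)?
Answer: 8066/8435 ≈ 0.95625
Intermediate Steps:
E = 15
B(N) = 2*N**2 (B(N) = N*(2*N) = 2*N**2)
D(k) = 15 - 2*k**2
-8066/D(-65) = -8066/(15 - 2*(-65)**2) = -8066/(15 - 2*4225) = -8066/(15 - 8450) = -8066/(-8435) = -8066*(-1/8435) = 8066/8435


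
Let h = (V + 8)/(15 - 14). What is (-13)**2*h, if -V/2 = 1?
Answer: 1014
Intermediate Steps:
V = -2 (V = -2*1 = -2)
h = 6 (h = (-2 + 8)/(15 - 14) = 6/1 = 6*1 = 6)
(-13)**2*h = (-13)**2*6 = 169*6 = 1014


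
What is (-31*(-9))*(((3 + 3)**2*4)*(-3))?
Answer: -120528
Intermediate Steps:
(-31*(-9))*(((3 + 3)**2*4)*(-3)) = 279*((6**2*4)*(-3)) = 279*((36*4)*(-3)) = 279*(144*(-3)) = 279*(-432) = -120528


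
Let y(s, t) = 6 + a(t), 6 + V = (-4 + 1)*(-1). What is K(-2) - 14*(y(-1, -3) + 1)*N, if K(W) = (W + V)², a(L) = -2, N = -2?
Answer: 165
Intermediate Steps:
V = -3 (V = -6 + (-4 + 1)*(-1) = -6 - 3*(-1) = -6 + 3 = -3)
y(s, t) = 4 (y(s, t) = 6 - 2 = 4)
K(W) = (-3 + W)² (K(W) = (W - 3)² = (-3 + W)²)
K(-2) - 14*(y(-1, -3) + 1)*N = (-3 - 2)² - 14*(4 + 1)*(-2) = (-5)² - 70*(-2) = 25 - 14*(-10) = 25 + 140 = 165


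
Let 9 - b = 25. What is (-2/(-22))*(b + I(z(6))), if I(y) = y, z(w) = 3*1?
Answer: -13/11 ≈ -1.1818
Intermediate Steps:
z(w) = 3
b = -16 (b = 9 - 1*25 = 9 - 25 = -16)
(-2/(-22))*(b + I(z(6))) = (-2/(-22))*(-16 + 3) = -2*(-1/22)*(-13) = (1/11)*(-13) = -13/11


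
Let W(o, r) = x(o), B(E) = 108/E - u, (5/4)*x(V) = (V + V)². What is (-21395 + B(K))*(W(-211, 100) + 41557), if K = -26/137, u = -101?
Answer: -52303358124/13 ≈ -4.0233e+9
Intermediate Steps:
x(V) = 16*V²/5 (x(V) = 4*(V + V)²/5 = 4*(2*V)²/5 = 4*(4*V²)/5 = 16*V²/5)
K = -26/137 (K = -26*1/137 = -26/137 ≈ -0.18978)
B(E) = 101 + 108/E (B(E) = 108/E - 1*(-101) = 108/E + 101 = 101 + 108/E)
W(o, r) = 16*o²/5
(-21395 + B(K))*(W(-211, 100) + 41557) = (-21395 + (101 + 108/(-26/137)))*((16/5)*(-211)² + 41557) = (-21395 + (101 + 108*(-137/26)))*((16/5)*44521 + 41557) = (-21395 + (101 - 7398/13))*(712336/5 + 41557) = (-21395 - 6085/13)*(920121/5) = -284220/13*920121/5 = -52303358124/13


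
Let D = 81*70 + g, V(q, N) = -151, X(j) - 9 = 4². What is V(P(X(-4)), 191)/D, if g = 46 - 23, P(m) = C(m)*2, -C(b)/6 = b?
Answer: -151/5693 ≈ -0.026524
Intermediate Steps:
C(b) = -6*b
X(j) = 25 (X(j) = 9 + 4² = 9 + 16 = 25)
P(m) = -12*m (P(m) = -6*m*2 = -12*m)
g = 23
D = 5693 (D = 81*70 + 23 = 5670 + 23 = 5693)
V(P(X(-4)), 191)/D = -151/5693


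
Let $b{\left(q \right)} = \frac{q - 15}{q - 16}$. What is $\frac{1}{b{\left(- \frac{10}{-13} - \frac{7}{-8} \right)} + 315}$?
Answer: $\frac{1493}{471684} \approx 0.0031653$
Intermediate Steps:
$b{\left(q \right)} = \frac{-15 + q}{-16 + q}$
$\frac{1}{b{\left(- \frac{10}{-13} - \frac{7}{-8} \right)} + 315} = \frac{1}{\frac{-15 - \left(- \frac{10}{13} - \frac{7}{8}\right)}{-16 - \left(- \frac{10}{13} - \frac{7}{8}\right)} + 315} = \frac{1}{\frac{-15 - - \frac{171}{104}}{-16 - - \frac{171}{104}} + 315} = \frac{1}{\frac{-15 + \left(\frac{10}{13} + \frac{7}{8}\right)}{-16 + \left(\frac{10}{13} + \frac{7}{8}\right)} + 315} = \frac{1}{\frac{-15 + \frac{171}{104}}{-16 + \frac{171}{104}} + 315} = \frac{1}{\frac{1}{- \frac{1493}{104}} \left(- \frac{1389}{104}\right) + 315} = \frac{1}{\left(- \frac{104}{1493}\right) \left(- \frac{1389}{104}\right) + 315} = \frac{1}{\frac{1389}{1493} + 315} = \frac{1}{\frac{471684}{1493}} = \frac{1493}{471684}$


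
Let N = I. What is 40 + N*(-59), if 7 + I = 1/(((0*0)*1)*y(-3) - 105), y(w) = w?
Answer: 47624/105 ≈ 453.56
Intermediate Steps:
I = -736/105 (I = -7 + 1/(((0*0)*1)*(-3) - 105) = -7 + 1/((0*1)*(-3) - 105) = -7 + 1/(0*(-3) - 105) = -7 + 1/(0 - 105) = -7 + 1/(-105) = -7 - 1/105 = -736/105 ≈ -7.0095)
N = -736/105 ≈ -7.0095
40 + N*(-59) = 40 - 736/105*(-59) = 40 + 43424/105 = 47624/105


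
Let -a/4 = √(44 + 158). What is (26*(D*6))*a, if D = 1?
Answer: -624*√202 ≈ -8868.7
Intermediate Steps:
a = -4*√202 (a = -4*√(44 + 158) = -4*√202 ≈ -56.851)
(26*(D*6))*a = (26*(1*6))*(-4*√202) = (26*6)*(-4*√202) = 156*(-4*√202) = -624*√202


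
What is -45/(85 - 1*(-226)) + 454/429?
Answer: 121889/133419 ≈ 0.91358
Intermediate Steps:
-45/(85 - 1*(-226)) + 454/429 = -45/(85 + 226) + 454*(1/429) = -45/311 + 454/429 = 121889/133419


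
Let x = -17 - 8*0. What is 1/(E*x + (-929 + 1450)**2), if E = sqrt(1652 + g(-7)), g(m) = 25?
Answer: 271441/73679731828 + 17*sqrt(1677)/73679731828 ≈ 3.6935e-6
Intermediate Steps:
x = -17 (x = -17 + 0 = -17)
E = sqrt(1677) (E = sqrt(1652 + 25) = sqrt(1677) ≈ 40.951)
1/(E*x + (-929 + 1450)**2) = 1/(sqrt(1677)*(-17) + (-929 + 1450)**2) = 1/(-17*sqrt(1677) + 521**2) = 1/(-17*sqrt(1677) + 271441) = 1/(271441 - 17*sqrt(1677))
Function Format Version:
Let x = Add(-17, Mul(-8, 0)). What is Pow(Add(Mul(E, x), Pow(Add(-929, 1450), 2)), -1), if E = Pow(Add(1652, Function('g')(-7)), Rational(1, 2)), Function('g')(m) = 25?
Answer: Add(Rational(271441, 73679731828), Mul(Rational(17, 73679731828), Pow(1677, Rational(1, 2)))) ≈ 3.6935e-6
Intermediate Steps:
x = -17 (x = Add(-17, 0) = -17)
E = Pow(1677, Rational(1, 2)) (E = Pow(Add(1652, 25), Rational(1, 2)) = Pow(1677, Rational(1, 2)) ≈ 40.951)
Pow(Add(Mul(E, x), Pow(Add(-929, 1450), 2)), -1) = Pow(Add(Mul(Pow(1677, Rational(1, 2)), -17), Pow(Add(-929, 1450), 2)), -1) = Pow(Add(Mul(-17, Pow(1677, Rational(1, 2))), Pow(521, 2)), -1) = Pow(Add(Mul(-17, Pow(1677, Rational(1, 2))), 271441), -1) = Pow(Add(271441, Mul(-17, Pow(1677, Rational(1, 2)))), -1)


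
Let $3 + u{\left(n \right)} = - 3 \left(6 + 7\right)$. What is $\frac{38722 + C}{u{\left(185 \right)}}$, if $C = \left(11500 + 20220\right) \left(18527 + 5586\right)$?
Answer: $- \frac{127483847}{7} \approx -1.8212 \cdot 10^{7}$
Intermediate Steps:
$C = 764864360$ ($C = 31720 \cdot 24113 = 764864360$)
$u{\left(n \right)} = -42$ ($u{\left(n \right)} = -3 - 3 \left(6 + 7\right) = -3 - 39 = -42$)
$\frac{38722 + C}{u{\left(185 \right)}} = \frac{38722 + 764864360}{-42} = 764903082 \left(- \frac{1}{42}\right) = - \frac{127483847}{7}$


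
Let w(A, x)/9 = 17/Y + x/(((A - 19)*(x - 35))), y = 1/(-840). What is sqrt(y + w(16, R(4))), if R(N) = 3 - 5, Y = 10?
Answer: sqrt(3655373190)/15540 ≈ 3.8906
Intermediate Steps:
y = -1/840 ≈ -0.0011905
R(N) = -2
w(A, x) = 153/10 + 9*x/((-35 + x)*(-19 + A)) (w(A, x) = 9*(17/10 + x/(((A - 19)*(x - 35)))) = 9*(17*(1/10) + x/(((-19 + A)*(-35 + x)))) = 9*(17/10 + x/(((-35 + x)*(-19 + A)))) = 9*(17/10 + x*(1/((-35 + x)*(-19 + A)))) = 9*(17/10 + x/((-35 + x)*(-19 + A))) = 153/10 + 9*x/((-35 + x)*(-19 + A)))
sqrt(y + w(16, R(4))) = sqrt(-1/840 + 9*(11305 - 595*16 - 313*(-2) + 17*16*(-2))/(10*(665 - 35*16 - 19*(-2) + 16*(-2)))) = sqrt(-1/840 + 9*(11305 - 9520 + 626 - 544)/(10*(665 - 560 + 38 - 32))) = sqrt(-1/840 + (9/10)*1867/111) = sqrt(-1/840 + (9/10)*(1/111)*1867) = sqrt(-1/840 + 5601/370) = sqrt(470447/31080) = sqrt(3655373190)/15540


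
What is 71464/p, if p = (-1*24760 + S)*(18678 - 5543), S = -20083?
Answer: -71464/589012805 ≈ -0.00012133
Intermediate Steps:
p = -589012805 (p = (-1*24760 - 20083)*(18678 - 5543) = (-24760 - 20083)*13135 = -44843*13135 = -589012805)
71464/p = 71464/(-589012805) = 71464*(-1/589012805) = -71464/589012805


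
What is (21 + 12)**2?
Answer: 1089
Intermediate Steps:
(21 + 12)**2 = 33**2 = 1089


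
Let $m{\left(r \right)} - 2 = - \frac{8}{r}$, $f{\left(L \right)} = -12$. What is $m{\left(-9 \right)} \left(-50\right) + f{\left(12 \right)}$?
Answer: $- \frac{1408}{9} \approx -156.44$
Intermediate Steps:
$m{\left(r \right)} = 2 - \frac{8}{r}$
$m{\left(-9 \right)} \left(-50\right) + f{\left(12 \right)} = \left(2 - \frac{8}{-9}\right) \left(-50\right) - 12 = \left(2 - - \frac{8}{9}\right) \left(-50\right) - 12 = \left(2 + \frac{8}{9}\right) \left(-50\right) - 12 = \frac{26}{9} \left(-50\right) - 12 = - \frac{1300}{9} - 12 = - \frac{1408}{9}$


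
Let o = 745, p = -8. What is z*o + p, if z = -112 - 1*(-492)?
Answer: 283092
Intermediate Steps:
z = 380 (z = -112 + 492 = 380)
z*o + p = 380*745 - 8 = 283100 - 8 = 283092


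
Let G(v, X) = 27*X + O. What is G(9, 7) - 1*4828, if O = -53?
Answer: -4692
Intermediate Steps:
G(v, X) = -53 + 27*X (G(v, X) = 27*X - 53 = -53 + 27*X)
G(9, 7) - 1*4828 = (-53 + 27*7) - 1*4828 = (-53 + 189) - 4828 = 136 - 4828 = -4692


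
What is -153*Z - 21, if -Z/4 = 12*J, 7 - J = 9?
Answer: -14709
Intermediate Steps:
J = -2 (J = 7 - 1*9 = 7 - 9 = -2)
Z = 96 (Z = -48*(-2) = -4*(-24) = 96)
-153*Z - 21 = -153*96 - 21 = -14688 - 21 = -14709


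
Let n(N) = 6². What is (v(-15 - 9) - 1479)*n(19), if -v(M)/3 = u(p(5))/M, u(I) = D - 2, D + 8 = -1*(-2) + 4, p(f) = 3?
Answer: -53262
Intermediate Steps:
D = -2 (D = -8 + (-1*(-2) + 4) = -8 + (2 + 4) = -8 + 6 = -2)
u(I) = -4 (u(I) = -2 - 2 = -4)
n(N) = 36
v(M) = 12/M (v(M) = -(-12)/M = 12/M)
(v(-15 - 9) - 1479)*n(19) = (12/(-15 - 9) - 1479)*36 = (12/(-24) - 1479)*36 = (12*(-1/24) - 1479)*36 = (-½ - 1479)*36 = -2959/2*36 = -53262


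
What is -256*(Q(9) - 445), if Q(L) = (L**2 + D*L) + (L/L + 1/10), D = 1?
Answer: 452992/5 ≈ 90598.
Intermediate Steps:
Q(L) = 11/10 + L + L**2 (Q(L) = (L**2 + 1*L) + (L/L + 1/10) = (L**2 + L) + (1 + 1*(1/10)) = (L + L**2) + (1 + 1/10) = (L + L**2) + 11/10 = 11/10 + L + L**2)
-256*(Q(9) - 445) = -256*((11/10 + 9 + 9**2) - 445) = -256*((11/10 + 9 + 81) - 445) = -256*(911/10 - 445) = -256*(-3539/10) = 452992/5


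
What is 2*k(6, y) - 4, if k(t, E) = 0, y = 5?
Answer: -4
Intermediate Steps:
2*k(6, y) - 4 = 2*0 - 4 = 0 - 4 = -4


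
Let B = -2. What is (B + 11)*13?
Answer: 117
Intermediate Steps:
(B + 11)*13 = (-2 + 11)*13 = 9*13 = 117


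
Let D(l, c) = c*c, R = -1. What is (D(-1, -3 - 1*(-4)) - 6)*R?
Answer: 5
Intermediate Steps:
D(l, c) = c²
(D(-1, -3 - 1*(-4)) - 6)*R = ((-3 - 1*(-4))² - 6)*(-1) = ((-3 + 4)² - 6)*(-1) = (1² - 6)*(-1) = (1 - 6)*(-1) = -5*(-1) = 5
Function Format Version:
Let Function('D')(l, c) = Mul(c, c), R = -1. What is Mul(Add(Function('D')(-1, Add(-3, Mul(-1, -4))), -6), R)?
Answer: 5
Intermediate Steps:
Function('D')(l, c) = Pow(c, 2)
Mul(Add(Function('D')(-1, Add(-3, Mul(-1, -4))), -6), R) = Mul(Add(Pow(Add(-3, Mul(-1, -4)), 2), -6), -1) = Mul(Add(Pow(Add(-3, 4), 2), -6), -1) = Mul(Add(Pow(1, 2), -6), -1) = Mul(Add(1, -6), -1) = Mul(-5, -1) = 5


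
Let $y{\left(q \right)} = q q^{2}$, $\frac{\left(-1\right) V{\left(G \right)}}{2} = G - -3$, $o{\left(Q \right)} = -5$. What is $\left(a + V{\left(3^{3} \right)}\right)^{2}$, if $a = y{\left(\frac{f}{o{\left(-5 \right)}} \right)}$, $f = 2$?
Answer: $\frac{56370064}{15625} \approx 3607.7$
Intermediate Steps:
$V{\left(G \right)} = -6 - 2 G$ ($V{\left(G \right)} = - 2 \left(G - -3\right) = - 2 \left(G + 3\right) = - 2 \left(3 + G\right) = -6 - 2 G$)
$y{\left(q \right)} = q^{3}$
$a = - \frac{8}{125}$ ($a = \left(\frac{2}{-5}\right)^{3} = \left(2 \left(- \frac{1}{5}\right)\right)^{3} = \left(- \frac{2}{5}\right)^{3} = - \frac{8}{125} \approx -0.064$)
$\left(a + V{\left(3^{3} \right)}\right)^{2} = \left(- \frac{8}{125} - \left(6 + 2 \cdot 3^{3}\right)\right)^{2} = \left(- \frac{8}{125} - 60\right)^{2} = \left(- \frac{7508}{125}\right)^{2} = \frac{56370064}{15625}$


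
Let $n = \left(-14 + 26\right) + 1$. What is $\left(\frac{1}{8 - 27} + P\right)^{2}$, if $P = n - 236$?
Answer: $\frac{17960644}{361} \approx 49753.0$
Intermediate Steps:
$n = 13$ ($n = 12 + 1 = 13$)
$P = -223$ ($P = 13 - 236 = -223$)
$\left(\frac{1}{8 - 27} + P\right)^{2} = \left(\frac{1}{8 - 27} - 223\right)^{2} = \left(\frac{1}{-19} - 223\right)^{2} = \left(- \frac{1}{19} - 223\right)^{2} = \left(- \frac{4238}{19}\right)^{2} = \frac{17960644}{361}$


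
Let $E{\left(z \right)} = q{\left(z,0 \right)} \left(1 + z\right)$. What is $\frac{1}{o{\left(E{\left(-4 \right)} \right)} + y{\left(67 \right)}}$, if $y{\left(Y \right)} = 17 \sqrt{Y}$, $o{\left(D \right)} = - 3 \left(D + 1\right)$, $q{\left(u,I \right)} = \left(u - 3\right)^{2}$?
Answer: $\frac{438}{172481} - \frac{17 \sqrt{67}}{172481} \approx 0.0017326$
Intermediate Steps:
$q{\left(u,I \right)} = \left(-3 + u\right)^{2}$
$E{\left(z \right)} = \left(-3 + z\right)^{2} \left(1 + z\right)$
$o{\left(D \right)} = -3 - 3 D$ ($o{\left(D \right)} = - 3 \left(1 + D\right) = -3 - 3 D$)
$\frac{1}{o{\left(E{\left(-4 \right)} \right)} + y{\left(67 \right)}} = \frac{1}{\left(-3 - 3 \left(-3 - 4\right)^{2} \left(1 - 4\right)\right) + 17 \sqrt{67}} = \frac{1}{\left(-3 - 3 \left(-7\right)^{2} \left(-3\right)\right) + 17 \sqrt{67}} = \frac{1}{\left(-3 - 3 \cdot 49 \left(-3\right)\right) + 17 \sqrt{67}} = \frac{1}{\left(-3 - -441\right) + 17 \sqrt{67}} = \frac{1}{\left(-3 + 441\right) + 17 \sqrt{67}} = \frac{1}{438 + 17 \sqrt{67}}$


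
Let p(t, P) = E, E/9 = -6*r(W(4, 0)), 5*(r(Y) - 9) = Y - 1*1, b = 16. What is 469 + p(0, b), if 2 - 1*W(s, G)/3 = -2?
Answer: -679/5 ≈ -135.80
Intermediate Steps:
W(s, G) = 12 (W(s, G) = 6 - 3*(-2) = 6 + 6 = 12)
r(Y) = 44/5 + Y/5 (r(Y) = 9 + (Y - 1*1)/5 = 9 + (Y - 1)/5 = 9 + (-1 + Y)/5 = 9 + (-⅕ + Y/5) = 44/5 + Y/5)
E = -3024/5 (E = 9*(-6*(44/5 + (⅕)*12)) = 9*(-6*(44/5 + 12/5)) = 9*(-6*56/5) = 9*(-336/5) = -3024/5 ≈ -604.80)
p(t, P) = -3024/5
469 + p(0, b) = 469 - 3024/5 = -679/5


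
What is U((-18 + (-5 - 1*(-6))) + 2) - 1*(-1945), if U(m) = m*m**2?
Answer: -1430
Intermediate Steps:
U(m) = m**3
U((-18 + (-5 - 1*(-6))) + 2) - 1*(-1945) = ((-18 + (-5 - 1*(-6))) + 2)**3 - 1*(-1945) = ((-18 + (-5 + 6)) + 2)**3 + 1945 = ((-18 + 1) + 2)**3 + 1945 = (-17 + 2)**3 + 1945 = (-15)**3 + 1945 = -3375 + 1945 = -1430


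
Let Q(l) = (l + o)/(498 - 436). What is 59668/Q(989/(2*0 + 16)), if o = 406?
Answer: 59190656/7485 ≈ 7907.9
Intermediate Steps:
Q(l) = 203/31 + l/62 (Q(l) = (l + 406)/(498 - 436) = (406 + l)/62 = (406 + l)*(1/62) = 203/31 + l/62)
59668/Q(989/(2*0 + 16)) = 59668/(203/31 + (989/(2*0 + 16))/62) = 59668/(203/31 + (989/(0 + 16))/62) = 59668/(203/31 + (989/16)/62) = 59668/(203/31 + (989*(1/16))/62) = 59668/(203/31 + (1/62)*(989/16)) = 59668/(203/31 + 989/992) = 59668/(7485/992) = 59668*(992/7485) = 59190656/7485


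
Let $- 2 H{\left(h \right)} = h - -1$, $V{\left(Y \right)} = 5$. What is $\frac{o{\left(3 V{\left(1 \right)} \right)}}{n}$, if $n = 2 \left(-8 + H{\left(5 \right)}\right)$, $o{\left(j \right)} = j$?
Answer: $- \frac{15}{22} \approx -0.68182$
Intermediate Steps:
$H{\left(h \right)} = - \frac{1}{2} - \frac{h}{2}$ ($H{\left(h \right)} = - \frac{h - -1}{2} = - \frac{h + 1}{2} = - \frac{1 + h}{2} = - \frac{1}{2} - \frac{h}{2}$)
$n = -22$ ($n = 2 \left(-8 - 3\right) = 2 \left(-11\right) = -22$)
$\frac{o{\left(3 V{\left(1 \right)} \right)}}{n} = \frac{3 \cdot 5}{-22} = 15 \left(- \frac{1}{22}\right) = - \frac{15}{22}$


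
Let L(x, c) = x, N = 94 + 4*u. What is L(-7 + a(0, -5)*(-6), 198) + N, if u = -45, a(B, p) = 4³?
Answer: -477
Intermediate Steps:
a(B, p) = 64
N = -86 (N = 94 + 4*(-45) = 94 - 180 = -86)
L(-7 + a(0, -5)*(-6), 198) + N = (-7 + 64*(-6)) - 86 = (-7 - 384) - 86 = -391 - 86 = -477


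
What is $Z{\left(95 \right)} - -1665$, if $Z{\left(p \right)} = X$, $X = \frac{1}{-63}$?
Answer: $\frac{104894}{63} \approx 1665.0$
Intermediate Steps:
$X = - \frac{1}{63} \approx -0.015873$
$Z{\left(p \right)} = - \frac{1}{63}$
$Z{\left(95 \right)} - -1665 = - \frac{1}{63} - -1665 = - \frac{1}{63} + 1665 = \frac{104894}{63}$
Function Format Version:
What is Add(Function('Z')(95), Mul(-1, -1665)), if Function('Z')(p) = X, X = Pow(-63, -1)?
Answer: Rational(104894, 63) ≈ 1665.0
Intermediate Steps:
X = Rational(-1, 63) ≈ -0.015873
Function('Z')(p) = Rational(-1, 63)
Add(Function('Z')(95), Mul(-1, -1665)) = Add(Rational(-1, 63), Mul(-1, -1665)) = Add(Rational(-1, 63), 1665) = Rational(104894, 63)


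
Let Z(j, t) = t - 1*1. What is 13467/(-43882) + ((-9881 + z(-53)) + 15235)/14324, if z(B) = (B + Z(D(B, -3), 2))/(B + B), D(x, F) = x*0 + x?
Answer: 557353923/8328496426 ≈ 0.066921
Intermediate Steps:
D(x, F) = x (D(x, F) = 0 + x = x)
Z(j, t) = -1 + t (Z(j, t) = t - 1 = -1 + t)
z(B) = (1 + B)/(2*B) (z(B) = (B + (-1 + 2))/(B + B) = (B + 1)/((2*B)) = (1 + B)*(1/(2*B)) = (1 + B)/(2*B))
13467/(-43882) + ((-9881 + z(-53)) + 15235)/14324 = 13467/(-43882) + ((-9881 + (½)*(1 - 53)/(-53)) + 15235)/14324 = 13467*(-1/43882) + ((-9881 + (½)*(-1/53)*(-52)) + 15235)*(1/14324) = -13467/43882 + ((-9881 + 26/53) + 15235)*(1/14324) = -13467/43882 + (-523667/53 + 15235)*(1/14324) = -13467/43882 + (283788/53)*(1/14324) = -13467/43882 + 70947/189793 = 557353923/8328496426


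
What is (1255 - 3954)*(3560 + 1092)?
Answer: -12555748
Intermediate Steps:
(1255 - 3954)*(3560 + 1092) = -2699*4652 = -12555748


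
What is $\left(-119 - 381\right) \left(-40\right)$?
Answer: $20000$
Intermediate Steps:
$\left(-119 - 381\right) \left(-40\right) = \left(-500\right) \left(-40\right) = 20000$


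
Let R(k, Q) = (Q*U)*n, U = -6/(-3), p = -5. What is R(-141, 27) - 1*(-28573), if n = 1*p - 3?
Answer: 28141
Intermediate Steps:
n = -8 (n = 1*(-5) - 3 = -5 - 3 = -8)
U = 2 (U = -6*(-1/3) = 2)
R(k, Q) = -16*Q (R(k, Q) = (Q*2)*(-8) = (2*Q)*(-8) = -16*Q)
R(-141, 27) - 1*(-28573) = -16*27 - 1*(-28573) = -432 + 28573 = 28141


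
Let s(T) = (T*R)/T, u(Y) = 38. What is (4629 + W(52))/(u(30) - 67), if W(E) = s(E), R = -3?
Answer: -4626/29 ≈ -159.52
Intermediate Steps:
s(T) = -3 (s(T) = (T*(-3))/T = (-3*T)/T = -3)
W(E) = -3
(4629 + W(52))/(u(30) - 67) = (4629 - 3)/(38 - 67) = 4626/(-29) = 4626*(-1/29) = -4626/29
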